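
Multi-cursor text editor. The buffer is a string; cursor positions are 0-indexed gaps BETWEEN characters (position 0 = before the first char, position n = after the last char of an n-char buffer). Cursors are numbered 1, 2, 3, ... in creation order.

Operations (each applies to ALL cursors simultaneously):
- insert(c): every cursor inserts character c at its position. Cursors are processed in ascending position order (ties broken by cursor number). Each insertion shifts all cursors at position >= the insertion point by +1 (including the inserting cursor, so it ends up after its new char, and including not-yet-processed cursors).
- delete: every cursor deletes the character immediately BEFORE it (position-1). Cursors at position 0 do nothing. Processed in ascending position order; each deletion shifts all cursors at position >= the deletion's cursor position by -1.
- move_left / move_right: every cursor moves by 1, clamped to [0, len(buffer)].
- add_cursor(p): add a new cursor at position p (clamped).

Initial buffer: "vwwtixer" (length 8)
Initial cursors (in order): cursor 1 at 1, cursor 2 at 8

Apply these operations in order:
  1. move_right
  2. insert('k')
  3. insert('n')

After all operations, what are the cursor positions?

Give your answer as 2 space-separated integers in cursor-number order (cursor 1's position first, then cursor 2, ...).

Answer: 4 12

Derivation:
After op 1 (move_right): buffer="vwwtixer" (len 8), cursors c1@2 c2@8, authorship ........
After op 2 (insert('k')): buffer="vwkwtixerk" (len 10), cursors c1@3 c2@10, authorship ..1......2
After op 3 (insert('n')): buffer="vwknwtixerkn" (len 12), cursors c1@4 c2@12, authorship ..11......22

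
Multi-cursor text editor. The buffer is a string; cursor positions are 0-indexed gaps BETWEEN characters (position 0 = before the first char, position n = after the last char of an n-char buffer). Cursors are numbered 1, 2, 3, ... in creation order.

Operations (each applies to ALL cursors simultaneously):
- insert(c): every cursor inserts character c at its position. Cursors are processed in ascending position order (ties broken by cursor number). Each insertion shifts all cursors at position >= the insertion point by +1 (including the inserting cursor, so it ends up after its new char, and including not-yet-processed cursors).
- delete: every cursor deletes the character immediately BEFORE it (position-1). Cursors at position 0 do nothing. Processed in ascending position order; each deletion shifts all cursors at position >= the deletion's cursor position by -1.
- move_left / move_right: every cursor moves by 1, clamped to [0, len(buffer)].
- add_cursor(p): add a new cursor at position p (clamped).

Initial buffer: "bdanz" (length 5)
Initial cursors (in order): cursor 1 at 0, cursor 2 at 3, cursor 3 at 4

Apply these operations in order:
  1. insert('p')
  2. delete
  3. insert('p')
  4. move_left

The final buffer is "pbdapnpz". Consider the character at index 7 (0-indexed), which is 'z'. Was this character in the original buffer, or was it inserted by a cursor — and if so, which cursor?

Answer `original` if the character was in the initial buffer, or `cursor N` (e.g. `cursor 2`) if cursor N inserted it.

After op 1 (insert('p')): buffer="pbdapnpz" (len 8), cursors c1@1 c2@5 c3@7, authorship 1...2.3.
After op 2 (delete): buffer="bdanz" (len 5), cursors c1@0 c2@3 c3@4, authorship .....
After op 3 (insert('p')): buffer="pbdapnpz" (len 8), cursors c1@1 c2@5 c3@7, authorship 1...2.3.
After op 4 (move_left): buffer="pbdapnpz" (len 8), cursors c1@0 c2@4 c3@6, authorship 1...2.3.
Authorship (.=original, N=cursor N): 1 . . . 2 . 3 .
Index 7: author = original

Answer: original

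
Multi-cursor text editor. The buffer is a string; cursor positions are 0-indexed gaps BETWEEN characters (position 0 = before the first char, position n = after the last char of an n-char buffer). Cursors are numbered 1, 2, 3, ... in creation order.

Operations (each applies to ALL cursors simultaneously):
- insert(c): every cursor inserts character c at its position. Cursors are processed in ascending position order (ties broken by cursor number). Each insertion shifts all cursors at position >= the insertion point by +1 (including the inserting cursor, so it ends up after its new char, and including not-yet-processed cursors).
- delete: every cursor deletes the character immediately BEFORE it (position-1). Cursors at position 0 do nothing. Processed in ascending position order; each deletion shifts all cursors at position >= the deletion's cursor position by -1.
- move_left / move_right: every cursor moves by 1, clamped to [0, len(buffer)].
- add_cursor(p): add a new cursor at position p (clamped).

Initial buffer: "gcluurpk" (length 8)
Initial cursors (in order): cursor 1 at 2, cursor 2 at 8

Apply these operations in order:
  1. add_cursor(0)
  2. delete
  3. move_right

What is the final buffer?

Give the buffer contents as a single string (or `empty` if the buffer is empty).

Answer: gluurp

Derivation:
After op 1 (add_cursor(0)): buffer="gcluurpk" (len 8), cursors c3@0 c1@2 c2@8, authorship ........
After op 2 (delete): buffer="gluurp" (len 6), cursors c3@0 c1@1 c2@6, authorship ......
After op 3 (move_right): buffer="gluurp" (len 6), cursors c3@1 c1@2 c2@6, authorship ......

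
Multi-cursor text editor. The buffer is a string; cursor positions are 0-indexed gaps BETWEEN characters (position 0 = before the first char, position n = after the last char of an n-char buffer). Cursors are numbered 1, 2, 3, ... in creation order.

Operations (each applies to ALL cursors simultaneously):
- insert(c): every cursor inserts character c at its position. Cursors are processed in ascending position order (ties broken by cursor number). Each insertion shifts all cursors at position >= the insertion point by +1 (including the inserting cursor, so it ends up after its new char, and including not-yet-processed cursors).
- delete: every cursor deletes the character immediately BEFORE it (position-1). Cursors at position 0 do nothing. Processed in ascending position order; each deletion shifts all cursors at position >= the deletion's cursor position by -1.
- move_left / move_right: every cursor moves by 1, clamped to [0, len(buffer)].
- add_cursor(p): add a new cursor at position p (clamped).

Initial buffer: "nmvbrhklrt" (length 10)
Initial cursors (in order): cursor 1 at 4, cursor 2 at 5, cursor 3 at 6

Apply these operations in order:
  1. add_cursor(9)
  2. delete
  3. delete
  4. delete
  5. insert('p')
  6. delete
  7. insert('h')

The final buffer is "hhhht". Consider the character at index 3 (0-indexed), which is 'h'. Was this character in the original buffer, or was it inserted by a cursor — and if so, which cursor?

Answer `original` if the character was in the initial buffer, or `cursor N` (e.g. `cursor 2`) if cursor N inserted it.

Answer: cursor 4

Derivation:
After op 1 (add_cursor(9)): buffer="nmvbrhklrt" (len 10), cursors c1@4 c2@5 c3@6 c4@9, authorship ..........
After op 2 (delete): buffer="nmvklt" (len 6), cursors c1@3 c2@3 c3@3 c4@5, authorship ......
After op 3 (delete): buffer="kt" (len 2), cursors c1@0 c2@0 c3@0 c4@1, authorship ..
After op 4 (delete): buffer="t" (len 1), cursors c1@0 c2@0 c3@0 c4@0, authorship .
After op 5 (insert('p')): buffer="ppppt" (len 5), cursors c1@4 c2@4 c3@4 c4@4, authorship 1234.
After op 6 (delete): buffer="t" (len 1), cursors c1@0 c2@0 c3@0 c4@0, authorship .
After op 7 (insert('h')): buffer="hhhht" (len 5), cursors c1@4 c2@4 c3@4 c4@4, authorship 1234.
Authorship (.=original, N=cursor N): 1 2 3 4 .
Index 3: author = 4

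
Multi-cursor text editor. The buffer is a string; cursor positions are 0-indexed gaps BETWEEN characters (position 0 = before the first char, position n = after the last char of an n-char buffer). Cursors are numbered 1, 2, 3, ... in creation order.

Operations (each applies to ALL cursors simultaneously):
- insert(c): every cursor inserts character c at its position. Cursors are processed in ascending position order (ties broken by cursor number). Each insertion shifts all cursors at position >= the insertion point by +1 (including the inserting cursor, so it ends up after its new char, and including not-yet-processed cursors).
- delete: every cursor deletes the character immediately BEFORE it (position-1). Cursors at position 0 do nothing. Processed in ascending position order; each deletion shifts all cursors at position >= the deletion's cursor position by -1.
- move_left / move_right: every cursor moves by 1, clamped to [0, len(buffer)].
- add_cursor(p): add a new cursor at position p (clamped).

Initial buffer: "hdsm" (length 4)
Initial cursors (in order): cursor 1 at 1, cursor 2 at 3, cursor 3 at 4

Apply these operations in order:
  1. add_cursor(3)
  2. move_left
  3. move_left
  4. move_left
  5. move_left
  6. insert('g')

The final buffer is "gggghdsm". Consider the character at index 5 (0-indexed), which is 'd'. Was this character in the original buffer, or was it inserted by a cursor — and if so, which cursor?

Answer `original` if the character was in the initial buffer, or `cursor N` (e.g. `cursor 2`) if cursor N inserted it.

After op 1 (add_cursor(3)): buffer="hdsm" (len 4), cursors c1@1 c2@3 c4@3 c3@4, authorship ....
After op 2 (move_left): buffer="hdsm" (len 4), cursors c1@0 c2@2 c4@2 c3@3, authorship ....
After op 3 (move_left): buffer="hdsm" (len 4), cursors c1@0 c2@1 c4@1 c3@2, authorship ....
After op 4 (move_left): buffer="hdsm" (len 4), cursors c1@0 c2@0 c4@0 c3@1, authorship ....
After op 5 (move_left): buffer="hdsm" (len 4), cursors c1@0 c2@0 c3@0 c4@0, authorship ....
After op 6 (insert('g')): buffer="gggghdsm" (len 8), cursors c1@4 c2@4 c3@4 c4@4, authorship 1234....
Authorship (.=original, N=cursor N): 1 2 3 4 . . . .
Index 5: author = original

Answer: original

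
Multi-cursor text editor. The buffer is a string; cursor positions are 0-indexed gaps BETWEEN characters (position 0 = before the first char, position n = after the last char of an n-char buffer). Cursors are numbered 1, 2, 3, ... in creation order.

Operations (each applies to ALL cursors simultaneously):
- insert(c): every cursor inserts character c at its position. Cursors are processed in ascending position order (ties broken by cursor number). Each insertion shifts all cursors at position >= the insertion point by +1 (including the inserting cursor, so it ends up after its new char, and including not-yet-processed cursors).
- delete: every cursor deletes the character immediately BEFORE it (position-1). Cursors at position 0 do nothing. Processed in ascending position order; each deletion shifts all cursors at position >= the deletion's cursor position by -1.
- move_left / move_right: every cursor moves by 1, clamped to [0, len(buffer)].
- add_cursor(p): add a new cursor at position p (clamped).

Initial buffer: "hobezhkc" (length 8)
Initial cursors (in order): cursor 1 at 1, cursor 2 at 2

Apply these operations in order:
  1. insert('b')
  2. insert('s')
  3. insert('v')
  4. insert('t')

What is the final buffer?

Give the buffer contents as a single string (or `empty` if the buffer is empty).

Answer: hbsvtobsvtbezhkc

Derivation:
After op 1 (insert('b')): buffer="hbobbezhkc" (len 10), cursors c1@2 c2@4, authorship .1.2......
After op 2 (insert('s')): buffer="hbsobsbezhkc" (len 12), cursors c1@3 c2@6, authorship .11.22......
After op 3 (insert('v')): buffer="hbsvobsvbezhkc" (len 14), cursors c1@4 c2@8, authorship .111.222......
After op 4 (insert('t')): buffer="hbsvtobsvtbezhkc" (len 16), cursors c1@5 c2@10, authorship .1111.2222......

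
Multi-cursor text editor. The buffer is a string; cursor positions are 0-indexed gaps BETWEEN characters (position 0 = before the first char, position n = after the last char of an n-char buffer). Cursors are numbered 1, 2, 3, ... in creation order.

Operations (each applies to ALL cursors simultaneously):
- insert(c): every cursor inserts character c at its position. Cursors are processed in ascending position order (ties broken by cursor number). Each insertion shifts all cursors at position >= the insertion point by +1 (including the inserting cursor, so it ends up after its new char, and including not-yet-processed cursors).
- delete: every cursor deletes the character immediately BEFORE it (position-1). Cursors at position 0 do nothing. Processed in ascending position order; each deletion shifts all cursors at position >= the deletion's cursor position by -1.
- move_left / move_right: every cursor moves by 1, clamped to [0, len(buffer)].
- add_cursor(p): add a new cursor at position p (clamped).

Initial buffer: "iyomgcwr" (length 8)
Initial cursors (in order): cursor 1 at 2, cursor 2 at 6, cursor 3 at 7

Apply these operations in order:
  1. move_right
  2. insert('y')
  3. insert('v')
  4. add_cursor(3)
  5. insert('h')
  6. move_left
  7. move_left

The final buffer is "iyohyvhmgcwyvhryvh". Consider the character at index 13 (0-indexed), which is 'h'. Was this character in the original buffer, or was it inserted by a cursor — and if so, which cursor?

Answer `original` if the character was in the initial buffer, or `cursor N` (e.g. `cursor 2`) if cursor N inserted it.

After op 1 (move_right): buffer="iyomgcwr" (len 8), cursors c1@3 c2@7 c3@8, authorship ........
After op 2 (insert('y')): buffer="iyoymgcwyry" (len 11), cursors c1@4 c2@9 c3@11, authorship ...1....2.3
After op 3 (insert('v')): buffer="iyoyvmgcwyvryv" (len 14), cursors c1@5 c2@11 c3@14, authorship ...11....22.33
After op 4 (add_cursor(3)): buffer="iyoyvmgcwyvryv" (len 14), cursors c4@3 c1@5 c2@11 c3@14, authorship ...11....22.33
After op 5 (insert('h')): buffer="iyohyvhmgcwyvhryvh" (len 18), cursors c4@4 c1@7 c2@14 c3@18, authorship ...4111....222.333
After op 6 (move_left): buffer="iyohyvhmgcwyvhryvh" (len 18), cursors c4@3 c1@6 c2@13 c3@17, authorship ...4111....222.333
After op 7 (move_left): buffer="iyohyvhmgcwyvhryvh" (len 18), cursors c4@2 c1@5 c2@12 c3@16, authorship ...4111....222.333
Authorship (.=original, N=cursor N): . . . 4 1 1 1 . . . . 2 2 2 . 3 3 3
Index 13: author = 2

Answer: cursor 2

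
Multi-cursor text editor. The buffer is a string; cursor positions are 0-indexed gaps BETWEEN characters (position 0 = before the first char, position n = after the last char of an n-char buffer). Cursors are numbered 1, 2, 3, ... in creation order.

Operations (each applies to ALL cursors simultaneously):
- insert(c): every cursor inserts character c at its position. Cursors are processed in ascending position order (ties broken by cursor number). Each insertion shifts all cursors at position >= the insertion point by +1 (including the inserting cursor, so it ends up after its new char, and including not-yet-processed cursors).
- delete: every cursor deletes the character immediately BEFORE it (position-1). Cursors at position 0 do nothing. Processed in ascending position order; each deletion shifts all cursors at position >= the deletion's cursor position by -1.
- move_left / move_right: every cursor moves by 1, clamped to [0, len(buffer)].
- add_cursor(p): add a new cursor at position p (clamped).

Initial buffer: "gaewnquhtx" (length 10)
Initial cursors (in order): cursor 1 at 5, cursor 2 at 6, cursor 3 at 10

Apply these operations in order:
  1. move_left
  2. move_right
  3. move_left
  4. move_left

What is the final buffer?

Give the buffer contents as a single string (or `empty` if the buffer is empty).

After op 1 (move_left): buffer="gaewnquhtx" (len 10), cursors c1@4 c2@5 c3@9, authorship ..........
After op 2 (move_right): buffer="gaewnquhtx" (len 10), cursors c1@5 c2@6 c3@10, authorship ..........
After op 3 (move_left): buffer="gaewnquhtx" (len 10), cursors c1@4 c2@5 c3@9, authorship ..........
After op 4 (move_left): buffer="gaewnquhtx" (len 10), cursors c1@3 c2@4 c3@8, authorship ..........

Answer: gaewnquhtx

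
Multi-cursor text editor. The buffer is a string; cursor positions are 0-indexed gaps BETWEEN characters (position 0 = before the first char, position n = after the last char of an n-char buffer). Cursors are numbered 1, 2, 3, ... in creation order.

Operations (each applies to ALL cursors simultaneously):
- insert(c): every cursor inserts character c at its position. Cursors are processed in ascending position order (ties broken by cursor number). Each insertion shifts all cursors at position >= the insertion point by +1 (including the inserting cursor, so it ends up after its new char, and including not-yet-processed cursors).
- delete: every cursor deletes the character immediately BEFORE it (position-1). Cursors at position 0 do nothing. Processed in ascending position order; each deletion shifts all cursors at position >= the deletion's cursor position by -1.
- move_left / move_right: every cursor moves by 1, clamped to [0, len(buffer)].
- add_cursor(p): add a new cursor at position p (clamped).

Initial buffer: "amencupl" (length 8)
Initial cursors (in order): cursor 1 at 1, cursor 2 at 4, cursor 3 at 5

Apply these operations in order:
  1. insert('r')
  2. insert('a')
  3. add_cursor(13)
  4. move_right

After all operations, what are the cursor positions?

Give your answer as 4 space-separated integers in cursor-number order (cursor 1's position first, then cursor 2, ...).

Answer: 4 9 12 14

Derivation:
After op 1 (insert('r')): buffer="armenrcrupl" (len 11), cursors c1@2 c2@6 c3@8, authorship .1...2.3...
After op 2 (insert('a')): buffer="aramenracraupl" (len 14), cursors c1@3 c2@8 c3@11, authorship .11...22.33...
After op 3 (add_cursor(13)): buffer="aramenracraupl" (len 14), cursors c1@3 c2@8 c3@11 c4@13, authorship .11...22.33...
After op 4 (move_right): buffer="aramenracraupl" (len 14), cursors c1@4 c2@9 c3@12 c4@14, authorship .11...22.33...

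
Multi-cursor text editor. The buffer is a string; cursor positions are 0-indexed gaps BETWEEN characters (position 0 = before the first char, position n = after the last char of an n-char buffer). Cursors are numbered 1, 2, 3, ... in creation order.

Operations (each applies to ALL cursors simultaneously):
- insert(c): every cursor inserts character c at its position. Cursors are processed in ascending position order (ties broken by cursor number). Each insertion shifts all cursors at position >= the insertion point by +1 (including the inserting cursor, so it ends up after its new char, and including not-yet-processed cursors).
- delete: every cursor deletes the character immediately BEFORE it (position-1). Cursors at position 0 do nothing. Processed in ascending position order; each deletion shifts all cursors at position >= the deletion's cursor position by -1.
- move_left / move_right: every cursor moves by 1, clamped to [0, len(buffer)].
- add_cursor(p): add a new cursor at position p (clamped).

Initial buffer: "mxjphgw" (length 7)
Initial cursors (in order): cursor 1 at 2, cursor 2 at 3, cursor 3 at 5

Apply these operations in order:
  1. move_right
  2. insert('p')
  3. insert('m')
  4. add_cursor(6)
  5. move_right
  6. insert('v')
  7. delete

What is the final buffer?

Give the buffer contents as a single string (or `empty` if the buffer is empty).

After op 1 (move_right): buffer="mxjphgw" (len 7), cursors c1@3 c2@4 c3@6, authorship .......
After op 2 (insert('p')): buffer="mxjppphgpw" (len 10), cursors c1@4 c2@6 c3@9, authorship ...1.2..3.
After op 3 (insert('m')): buffer="mxjpmppmhgpmw" (len 13), cursors c1@5 c2@8 c3@12, authorship ...11.22..33.
After op 4 (add_cursor(6)): buffer="mxjpmppmhgpmw" (len 13), cursors c1@5 c4@6 c2@8 c3@12, authorship ...11.22..33.
After op 5 (move_right): buffer="mxjpmppmhgpmw" (len 13), cursors c1@6 c4@7 c2@9 c3@13, authorship ...11.22..33.
After op 6 (insert('v')): buffer="mxjpmpvpvmhvgpmwv" (len 17), cursors c1@7 c4@9 c2@12 c3@17, authorship ...11.1242.2.33.3
After op 7 (delete): buffer="mxjpmppmhgpmw" (len 13), cursors c1@6 c4@7 c2@9 c3@13, authorship ...11.22..33.

Answer: mxjpmppmhgpmw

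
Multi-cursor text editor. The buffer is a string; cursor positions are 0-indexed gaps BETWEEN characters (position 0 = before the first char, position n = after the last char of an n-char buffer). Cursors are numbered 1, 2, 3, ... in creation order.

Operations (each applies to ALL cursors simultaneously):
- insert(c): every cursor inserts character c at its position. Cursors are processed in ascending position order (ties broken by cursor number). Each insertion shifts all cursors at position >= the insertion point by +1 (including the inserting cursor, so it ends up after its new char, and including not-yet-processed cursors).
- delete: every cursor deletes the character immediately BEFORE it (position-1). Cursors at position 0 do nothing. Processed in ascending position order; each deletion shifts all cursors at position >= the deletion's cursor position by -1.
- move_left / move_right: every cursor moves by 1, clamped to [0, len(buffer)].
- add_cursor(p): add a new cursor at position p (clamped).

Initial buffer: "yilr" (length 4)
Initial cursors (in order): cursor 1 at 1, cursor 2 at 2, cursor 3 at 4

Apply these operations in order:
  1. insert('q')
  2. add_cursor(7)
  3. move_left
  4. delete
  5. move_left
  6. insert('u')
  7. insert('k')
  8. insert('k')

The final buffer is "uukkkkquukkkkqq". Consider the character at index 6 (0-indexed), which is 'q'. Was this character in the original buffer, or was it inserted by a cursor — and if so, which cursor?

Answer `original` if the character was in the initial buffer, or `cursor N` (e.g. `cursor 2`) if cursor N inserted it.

After op 1 (insert('q')): buffer="yqiqlrq" (len 7), cursors c1@2 c2@4 c3@7, authorship .1.2..3
After op 2 (add_cursor(7)): buffer="yqiqlrq" (len 7), cursors c1@2 c2@4 c3@7 c4@7, authorship .1.2..3
After op 3 (move_left): buffer="yqiqlrq" (len 7), cursors c1@1 c2@3 c3@6 c4@6, authorship .1.2..3
After op 4 (delete): buffer="qqq" (len 3), cursors c1@0 c2@1 c3@2 c4@2, authorship 123
After op 5 (move_left): buffer="qqq" (len 3), cursors c1@0 c2@0 c3@1 c4@1, authorship 123
After op 6 (insert('u')): buffer="uuquuqq" (len 7), cursors c1@2 c2@2 c3@5 c4@5, authorship 1213423
After op 7 (insert('k')): buffer="uukkquukkqq" (len 11), cursors c1@4 c2@4 c3@9 c4@9, authorship 12121343423
After op 8 (insert('k')): buffer="uukkkkquukkkkqq" (len 15), cursors c1@6 c2@6 c3@13 c4@13, authorship 121212134343423
Authorship (.=original, N=cursor N): 1 2 1 2 1 2 1 3 4 3 4 3 4 2 3
Index 6: author = 1

Answer: cursor 1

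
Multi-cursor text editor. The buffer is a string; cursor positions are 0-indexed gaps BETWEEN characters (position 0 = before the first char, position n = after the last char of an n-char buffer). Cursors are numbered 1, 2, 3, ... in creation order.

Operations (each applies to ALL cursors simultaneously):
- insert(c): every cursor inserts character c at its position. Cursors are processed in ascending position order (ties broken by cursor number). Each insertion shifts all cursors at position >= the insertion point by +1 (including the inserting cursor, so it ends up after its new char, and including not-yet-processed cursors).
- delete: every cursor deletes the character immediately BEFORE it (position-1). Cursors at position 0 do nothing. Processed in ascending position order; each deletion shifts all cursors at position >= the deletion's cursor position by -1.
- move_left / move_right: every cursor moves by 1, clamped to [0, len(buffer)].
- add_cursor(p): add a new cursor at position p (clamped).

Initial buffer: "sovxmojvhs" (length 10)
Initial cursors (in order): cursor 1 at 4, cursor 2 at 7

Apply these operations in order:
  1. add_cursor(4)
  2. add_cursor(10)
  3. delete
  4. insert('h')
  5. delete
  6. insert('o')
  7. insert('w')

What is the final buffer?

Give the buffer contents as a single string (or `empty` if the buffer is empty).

After op 1 (add_cursor(4)): buffer="sovxmojvhs" (len 10), cursors c1@4 c3@4 c2@7, authorship ..........
After op 2 (add_cursor(10)): buffer="sovxmojvhs" (len 10), cursors c1@4 c3@4 c2@7 c4@10, authorship ..........
After op 3 (delete): buffer="somovh" (len 6), cursors c1@2 c3@2 c2@4 c4@6, authorship ......
After op 4 (insert('h')): buffer="sohhmohvhh" (len 10), cursors c1@4 c3@4 c2@7 c4@10, authorship ..13..2..4
After op 5 (delete): buffer="somovh" (len 6), cursors c1@2 c3@2 c2@4 c4@6, authorship ......
After op 6 (insert('o')): buffer="sooomoovho" (len 10), cursors c1@4 c3@4 c2@7 c4@10, authorship ..13..2..4
After op 7 (insert('w')): buffer="sooowwmoowvhow" (len 14), cursors c1@6 c3@6 c2@10 c4@14, authorship ..1313..22..44

Answer: sooowwmoowvhow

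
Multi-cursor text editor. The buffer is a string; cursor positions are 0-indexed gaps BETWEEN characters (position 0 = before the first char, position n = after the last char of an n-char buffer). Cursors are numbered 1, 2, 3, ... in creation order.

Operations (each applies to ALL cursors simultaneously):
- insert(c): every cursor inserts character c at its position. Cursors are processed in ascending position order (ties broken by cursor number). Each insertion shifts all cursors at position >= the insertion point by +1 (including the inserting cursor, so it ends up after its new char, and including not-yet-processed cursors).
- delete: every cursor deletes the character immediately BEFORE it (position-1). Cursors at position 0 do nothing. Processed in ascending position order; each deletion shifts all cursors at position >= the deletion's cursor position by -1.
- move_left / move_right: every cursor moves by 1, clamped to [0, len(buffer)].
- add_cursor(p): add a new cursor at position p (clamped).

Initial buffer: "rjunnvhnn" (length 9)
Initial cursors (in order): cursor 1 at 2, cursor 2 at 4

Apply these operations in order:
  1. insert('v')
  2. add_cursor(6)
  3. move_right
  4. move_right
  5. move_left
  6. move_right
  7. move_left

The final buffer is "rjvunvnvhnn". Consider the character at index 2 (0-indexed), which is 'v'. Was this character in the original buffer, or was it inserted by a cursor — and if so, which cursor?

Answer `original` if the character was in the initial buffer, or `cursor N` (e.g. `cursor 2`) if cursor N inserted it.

Answer: cursor 1

Derivation:
After op 1 (insert('v')): buffer="rjvunvnvhnn" (len 11), cursors c1@3 c2@6, authorship ..1..2.....
After op 2 (add_cursor(6)): buffer="rjvunvnvhnn" (len 11), cursors c1@3 c2@6 c3@6, authorship ..1..2.....
After op 3 (move_right): buffer="rjvunvnvhnn" (len 11), cursors c1@4 c2@7 c3@7, authorship ..1..2.....
After op 4 (move_right): buffer="rjvunvnvhnn" (len 11), cursors c1@5 c2@8 c3@8, authorship ..1..2.....
After op 5 (move_left): buffer="rjvunvnvhnn" (len 11), cursors c1@4 c2@7 c3@7, authorship ..1..2.....
After op 6 (move_right): buffer="rjvunvnvhnn" (len 11), cursors c1@5 c2@8 c3@8, authorship ..1..2.....
After op 7 (move_left): buffer="rjvunvnvhnn" (len 11), cursors c1@4 c2@7 c3@7, authorship ..1..2.....
Authorship (.=original, N=cursor N): . . 1 . . 2 . . . . .
Index 2: author = 1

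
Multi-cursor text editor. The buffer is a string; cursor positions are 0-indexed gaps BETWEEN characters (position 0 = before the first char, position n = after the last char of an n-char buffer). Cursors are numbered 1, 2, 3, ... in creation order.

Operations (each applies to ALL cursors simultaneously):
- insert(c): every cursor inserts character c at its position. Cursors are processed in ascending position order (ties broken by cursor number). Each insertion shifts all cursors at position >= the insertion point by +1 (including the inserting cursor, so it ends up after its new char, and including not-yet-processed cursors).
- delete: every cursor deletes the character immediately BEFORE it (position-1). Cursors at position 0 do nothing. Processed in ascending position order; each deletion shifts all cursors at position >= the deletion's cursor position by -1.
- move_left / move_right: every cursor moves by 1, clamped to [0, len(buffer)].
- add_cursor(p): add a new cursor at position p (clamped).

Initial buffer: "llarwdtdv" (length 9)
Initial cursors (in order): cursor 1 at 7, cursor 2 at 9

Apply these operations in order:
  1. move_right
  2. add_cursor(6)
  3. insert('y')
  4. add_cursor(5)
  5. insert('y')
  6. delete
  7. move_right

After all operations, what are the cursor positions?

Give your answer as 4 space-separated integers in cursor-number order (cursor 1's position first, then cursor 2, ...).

Answer: 11 12 8 6

Derivation:
After op 1 (move_right): buffer="llarwdtdv" (len 9), cursors c1@8 c2@9, authorship .........
After op 2 (add_cursor(6)): buffer="llarwdtdv" (len 9), cursors c3@6 c1@8 c2@9, authorship .........
After op 3 (insert('y')): buffer="llarwdytdyvy" (len 12), cursors c3@7 c1@10 c2@12, authorship ......3..1.2
After op 4 (add_cursor(5)): buffer="llarwdytdyvy" (len 12), cursors c4@5 c3@7 c1@10 c2@12, authorship ......3..1.2
After op 5 (insert('y')): buffer="llarwydyytdyyvyy" (len 16), cursors c4@6 c3@9 c1@13 c2@16, authorship .....4.33..11.22
After op 6 (delete): buffer="llarwdytdyvy" (len 12), cursors c4@5 c3@7 c1@10 c2@12, authorship ......3..1.2
After op 7 (move_right): buffer="llarwdytdyvy" (len 12), cursors c4@6 c3@8 c1@11 c2@12, authorship ......3..1.2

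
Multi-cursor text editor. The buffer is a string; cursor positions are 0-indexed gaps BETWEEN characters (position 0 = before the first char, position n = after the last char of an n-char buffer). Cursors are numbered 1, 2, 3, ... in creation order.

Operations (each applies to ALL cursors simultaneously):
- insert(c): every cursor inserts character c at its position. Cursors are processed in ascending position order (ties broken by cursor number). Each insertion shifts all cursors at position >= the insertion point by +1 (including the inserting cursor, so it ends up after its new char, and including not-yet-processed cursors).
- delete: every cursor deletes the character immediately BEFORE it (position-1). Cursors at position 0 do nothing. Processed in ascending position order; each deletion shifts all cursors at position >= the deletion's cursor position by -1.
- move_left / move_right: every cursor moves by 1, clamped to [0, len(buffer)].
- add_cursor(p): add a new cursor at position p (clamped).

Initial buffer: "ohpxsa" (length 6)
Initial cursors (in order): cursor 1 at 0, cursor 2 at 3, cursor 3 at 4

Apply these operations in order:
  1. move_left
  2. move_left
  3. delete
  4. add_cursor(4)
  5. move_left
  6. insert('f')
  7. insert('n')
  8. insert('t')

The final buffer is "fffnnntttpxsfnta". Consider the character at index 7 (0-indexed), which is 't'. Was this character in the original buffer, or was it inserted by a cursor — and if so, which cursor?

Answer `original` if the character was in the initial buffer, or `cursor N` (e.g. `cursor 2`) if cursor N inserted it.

Answer: cursor 2

Derivation:
After op 1 (move_left): buffer="ohpxsa" (len 6), cursors c1@0 c2@2 c3@3, authorship ......
After op 2 (move_left): buffer="ohpxsa" (len 6), cursors c1@0 c2@1 c3@2, authorship ......
After op 3 (delete): buffer="pxsa" (len 4), cursors c1@0 c2@0 c3@0, authorship ....
After op 4 (add_cursor(4)): buffer="pxsa" (len 4), cursors c1@0 c2@0 c3@0 c4@4, authorship ....
After op 5 (move_left): buffer="pxsa" (len 4), cursors c1@0 c2@0 c3@0 c4@3, authorship ....
After op 6 (insert('f')): buffer="fffpxsfa" (len 8), cursors c1@3 c2@3 c3@3 c4@7, authorship 123...4.
After op 7 (insert('n')): buffer="fffnnnpxsfna" (len 12), cursors c1@6 c2@6 c3@6 c4@11, authorship 123123...44.
After op 8 (insert('t')): buffer="fffnnntttpxsfnta" (len 16), cursors c1@9 c2@9 c3@9 c4@15, authorship 123123123...444.
Authorship (.=original, N=cursor N): 1 2 3 1 2 3 1 2 3 . . . 4 4 4 .
Index 7: author = 2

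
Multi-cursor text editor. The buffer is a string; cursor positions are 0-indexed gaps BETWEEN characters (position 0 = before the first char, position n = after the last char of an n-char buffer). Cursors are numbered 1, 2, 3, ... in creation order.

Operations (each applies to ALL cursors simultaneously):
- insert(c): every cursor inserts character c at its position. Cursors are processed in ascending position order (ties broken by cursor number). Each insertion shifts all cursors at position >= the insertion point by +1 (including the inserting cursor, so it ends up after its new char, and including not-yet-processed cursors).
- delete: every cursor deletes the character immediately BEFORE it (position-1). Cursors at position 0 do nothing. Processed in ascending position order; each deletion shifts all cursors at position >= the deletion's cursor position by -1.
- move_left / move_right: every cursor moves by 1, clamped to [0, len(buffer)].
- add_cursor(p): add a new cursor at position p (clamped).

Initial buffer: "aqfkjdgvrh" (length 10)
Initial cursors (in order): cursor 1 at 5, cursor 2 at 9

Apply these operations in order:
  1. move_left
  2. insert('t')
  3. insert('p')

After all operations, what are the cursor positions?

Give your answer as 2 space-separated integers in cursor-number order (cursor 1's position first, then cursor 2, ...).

After op 1 (move_left): buffer="aqfkjdgvrh" (len 10), cursors c1@4 c2@8, authorship ..........
After op 2 (insert('t')): buffer="aqfktjdgvtrh" (len 12), cursors c1@5 c2@10, authorship ....1....2..
After op 3 (insert('p')): buffer="aqfktpjdgvtprh" (len 14), cursors c1@6 c2@12, authorship ....11....22..

Answer: 6 12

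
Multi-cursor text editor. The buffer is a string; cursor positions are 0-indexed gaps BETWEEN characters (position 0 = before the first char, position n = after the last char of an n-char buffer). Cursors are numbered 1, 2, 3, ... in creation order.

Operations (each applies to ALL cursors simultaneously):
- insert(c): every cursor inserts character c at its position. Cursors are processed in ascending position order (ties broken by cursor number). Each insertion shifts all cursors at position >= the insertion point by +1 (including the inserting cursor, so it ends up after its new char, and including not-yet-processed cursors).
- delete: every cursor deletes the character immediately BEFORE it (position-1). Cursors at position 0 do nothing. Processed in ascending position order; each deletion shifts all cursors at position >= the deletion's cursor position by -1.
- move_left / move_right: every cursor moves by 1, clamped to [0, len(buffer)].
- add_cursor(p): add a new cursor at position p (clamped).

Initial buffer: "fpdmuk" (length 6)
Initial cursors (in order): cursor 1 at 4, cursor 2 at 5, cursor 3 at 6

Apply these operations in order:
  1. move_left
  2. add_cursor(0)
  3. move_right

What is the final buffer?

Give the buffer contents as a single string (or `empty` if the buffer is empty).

After op 1 (move_left): buffer="fpdmuk" (len 6), cursors c1@3 c2@4 c3@5, authorship ......
After op 2 (add_cursor(0)): buffer="fpdmuk" (len 6), cursors c4@0 c1@3 c2@4 c3@5, authorship ......
After op 3 (move_right): buffer="fpdmuk" (len 6), cursors c4@1 c1@4 c2@5 c3@6, authorship ......

Answer: fpdmuk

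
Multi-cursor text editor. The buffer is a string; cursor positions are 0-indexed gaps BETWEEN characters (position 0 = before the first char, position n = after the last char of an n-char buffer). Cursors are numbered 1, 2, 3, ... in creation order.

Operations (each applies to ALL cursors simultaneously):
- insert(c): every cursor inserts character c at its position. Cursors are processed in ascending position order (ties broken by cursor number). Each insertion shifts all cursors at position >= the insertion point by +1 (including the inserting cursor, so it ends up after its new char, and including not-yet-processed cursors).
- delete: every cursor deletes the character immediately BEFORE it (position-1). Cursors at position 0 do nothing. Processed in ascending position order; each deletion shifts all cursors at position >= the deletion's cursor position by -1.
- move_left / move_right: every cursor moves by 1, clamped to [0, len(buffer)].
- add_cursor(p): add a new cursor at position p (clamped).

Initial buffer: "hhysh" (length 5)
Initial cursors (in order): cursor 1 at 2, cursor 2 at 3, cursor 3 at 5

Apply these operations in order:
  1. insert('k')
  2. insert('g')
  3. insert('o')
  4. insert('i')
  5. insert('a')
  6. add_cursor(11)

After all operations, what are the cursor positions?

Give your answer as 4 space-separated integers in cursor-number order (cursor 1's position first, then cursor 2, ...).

After op 1 (insert('k')): buffer="hhkykshk" (len 8), cursors c1@3 c2@5 c3@8, authorship ..1.2..3
After op 2 (insert('g')): buffer="hhkgykgshkg" (len 11), cursors c1@4 c2@7 c3@11, authorship ..11.22..33
After op 3 (insert('o')): buffer="hhkgoykgoshkgo" (len 14), cursors c1@5 c2@9 c3@14, authorship ..111.222..333
After op 4 (insert('i')): buffer="hhkgoiykgoishkgoi" (len 17), cursors c1@6 c2@11 c3@17, authorship ..1111.2222..3333
After op 5 (insert('a')): buffer="hhkgoiaykgoiashkgoia" (len 20), cursors c1@7 c2@13 c3@20, authorship ..11111.22222..33333
After op 6 (add_cursor(11)): buffer="hhkgoiaykgoiashkgoia" (len 20), cursors c1@7 c4@11 c2@13 c3@20, authorship ..11111.22222..33333

Answer: 7 13 20 11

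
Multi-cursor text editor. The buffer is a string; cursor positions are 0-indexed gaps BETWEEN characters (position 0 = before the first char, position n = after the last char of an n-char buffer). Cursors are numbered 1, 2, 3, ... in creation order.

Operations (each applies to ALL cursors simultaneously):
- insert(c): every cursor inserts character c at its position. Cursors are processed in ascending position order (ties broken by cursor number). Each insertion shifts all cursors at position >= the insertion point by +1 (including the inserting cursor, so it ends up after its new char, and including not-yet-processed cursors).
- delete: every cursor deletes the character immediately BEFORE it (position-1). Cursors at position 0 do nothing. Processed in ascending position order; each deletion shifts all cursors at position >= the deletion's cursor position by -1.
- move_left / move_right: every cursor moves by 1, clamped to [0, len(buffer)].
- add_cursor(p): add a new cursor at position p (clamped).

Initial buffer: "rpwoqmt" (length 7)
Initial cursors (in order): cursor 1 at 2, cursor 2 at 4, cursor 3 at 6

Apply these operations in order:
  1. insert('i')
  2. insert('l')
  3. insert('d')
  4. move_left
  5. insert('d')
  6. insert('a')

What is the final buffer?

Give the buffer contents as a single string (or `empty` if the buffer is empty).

Answer: rpildadwoildadqmildadt

Derivation:
After op 1 (insert('i')): buffer="rpiwoiqmit" (len 10), cursors c1@3 c2@6 c3@9, authorship ..1..2..3.
After op 2 (insert('l')): buffer="rpilwoilqmilt" (len 13), cursors c1@4 c2@8 c3@12, authorship ..11..22..33.
After op 3 (insert('d')): buffer="rpildwoildqmildt" (len 16), cursors c1@5 c2@10 c3@15, authorship ..111..222..333.
After op 4 (move_left): buffer="rpildwoildqmildt" (len 16), cursors c1@4 c2@9 c3@14, authorship ..111..222..333.
After op 5 (insert('d')): buffer="rpilddwoilddqmilddt" (len 19), cursors c1@5 c2@11 c3@17, authorship ..1111..2222..3333.
After op 6 (insert('a')): buffer="rpildadwoildadqmildadt" (len 22), cursors c1@6 c2@13 c3@20, authorship ..11111..22222..33333.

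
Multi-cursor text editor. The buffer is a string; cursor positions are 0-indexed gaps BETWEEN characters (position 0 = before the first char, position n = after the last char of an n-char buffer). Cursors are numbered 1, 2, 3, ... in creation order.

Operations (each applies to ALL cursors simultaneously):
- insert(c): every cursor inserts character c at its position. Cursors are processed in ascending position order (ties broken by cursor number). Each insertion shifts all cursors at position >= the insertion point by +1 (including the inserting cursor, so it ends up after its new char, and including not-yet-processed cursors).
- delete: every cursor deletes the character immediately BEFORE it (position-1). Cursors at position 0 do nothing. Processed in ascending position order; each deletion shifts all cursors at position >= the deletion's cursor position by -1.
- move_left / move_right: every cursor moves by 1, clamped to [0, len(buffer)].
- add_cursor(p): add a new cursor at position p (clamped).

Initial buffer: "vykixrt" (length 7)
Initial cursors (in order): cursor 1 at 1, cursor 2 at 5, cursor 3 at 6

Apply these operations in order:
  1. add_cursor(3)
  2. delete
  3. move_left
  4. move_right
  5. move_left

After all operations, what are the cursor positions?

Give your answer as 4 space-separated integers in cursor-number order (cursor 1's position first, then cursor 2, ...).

Answer: 0 1 1 0

Derivation:
After op 1 (add_cursor(3)): buffer="vykixrt" (len 7), cursors c1@1 c4@3 c2@5 c3@6, authorship .......
After op 2 (delete): buffer="yit" (len 3), cursors c1@0 c4@1 c2@2 c3@2, authorship ...
After op 3 (move_left): buffer="yit" (len 3), cursors c1@0 c4@0 c2@1 c3@1, authorship ...
After op 4 (move_right): buffer="yit" (len 3), cursors c1@1 c4@1 c2@2 c3@2, authorship ...
After op 5 (move_left): buffer="yit" (len 3), cursors c1@0 c4@0 c2@1 c3@1, authorship ...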